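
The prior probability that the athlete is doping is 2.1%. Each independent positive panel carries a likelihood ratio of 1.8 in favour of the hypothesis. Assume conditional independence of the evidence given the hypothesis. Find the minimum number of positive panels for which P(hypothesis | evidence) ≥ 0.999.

Prior odds: 0.021 ÷ 0.979 = 21/979.
Likelihood ratio per positive panel = 1.8.
Target posterior odds = 0.999/0.001 = 999.
Require 1.8ⁿ ≥ 999 ÷ (21/979) = 326007/7.
1.8¹⁸ ≈39346.4 falls short of 326007/7 but 1.8¹⁹ ≈70823.5 reaches it, so n = 19.

19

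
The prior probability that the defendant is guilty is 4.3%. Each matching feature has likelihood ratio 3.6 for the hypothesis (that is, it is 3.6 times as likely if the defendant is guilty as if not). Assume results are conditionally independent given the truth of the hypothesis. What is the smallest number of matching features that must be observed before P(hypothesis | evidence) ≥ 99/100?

Prior odds: 0.043 ÷ 0.957 = 43/957.
Likelihood ratio per matching feature = 3.6.
Target odds: 0.99 ÷ 0.01 = 99.
Need (43/957) × 3.6ⁿ ≥ 99, i.e. 3.6ⁿ ≥ 94743/43.
3.6⁶ = 34012224/15625 falls short of 94743/43 but 3.6⁷ = 612220032/78125 reaches it, so n = 7.

7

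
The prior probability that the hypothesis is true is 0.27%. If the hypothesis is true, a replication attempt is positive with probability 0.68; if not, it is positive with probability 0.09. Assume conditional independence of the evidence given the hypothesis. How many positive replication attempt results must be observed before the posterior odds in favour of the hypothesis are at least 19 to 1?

5

Prior odds: 0.0027 ÷ 0.9973 = 27/9973.
Likelihood ratio of a positive = 0.68/0.09 = 68/9.
Target odds = 19.
Need (27/9973) × (68/9)ⁿ ≥ 19, i.e. (68/9)ⁿ ≥ 189487/27.
(68/9)⁴ = 21381376/6561 falls short of 189487/27 but (68/9)⁵ ≈24622.5 reaches it, so n = 5.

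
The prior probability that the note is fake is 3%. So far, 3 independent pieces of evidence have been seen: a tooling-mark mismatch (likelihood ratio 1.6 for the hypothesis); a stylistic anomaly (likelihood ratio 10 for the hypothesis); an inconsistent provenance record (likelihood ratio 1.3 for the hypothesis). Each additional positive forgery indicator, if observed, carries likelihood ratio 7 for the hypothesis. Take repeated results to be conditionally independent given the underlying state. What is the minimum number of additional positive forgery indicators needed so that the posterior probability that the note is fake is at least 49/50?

Prior odds = 0.03/0.97 = 3/97.
Combined Bayes factor of the evidence already in hand = 1.6 × 10 × 1.3 = 20.8.
Odds after that evidence = (3/97) × 20.8 = 312/485.
Target odds = 0.98/0.02 = 49.
Need 7ⁿ ≥ 49 ÷ (312/485) = 23765/312.
7² = 49 falls short of 23765/312 but 7³ = 343 reaches it, so n = 3.

3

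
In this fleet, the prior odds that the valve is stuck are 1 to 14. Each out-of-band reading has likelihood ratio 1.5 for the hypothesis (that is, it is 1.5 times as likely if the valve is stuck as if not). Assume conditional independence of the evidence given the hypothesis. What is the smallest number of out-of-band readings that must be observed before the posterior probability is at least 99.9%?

24

Prior odds = 1/14.
Likelihood ratio per out-of-band reading = 1.5.
Target posterior odds = 0.999/0.001 = 999.
Need (1/14) × 1.5ⁿ ≥ 999, i.e. 1.5ⁿ ≥ 13986.
1.5²³ ≈11222.7 falls short of 13986 but 1.5²⁴ ≈16834.1 reaches it, so n = 24.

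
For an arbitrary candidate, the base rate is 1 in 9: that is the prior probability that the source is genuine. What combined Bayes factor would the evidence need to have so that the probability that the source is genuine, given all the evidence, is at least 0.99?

Prior odds = (1/9)/(8/9) = 0.125.
Target odds = 0.99/0.01 = 99.
Required Bayes factor = 99 ÷ 0.125 = 792.

792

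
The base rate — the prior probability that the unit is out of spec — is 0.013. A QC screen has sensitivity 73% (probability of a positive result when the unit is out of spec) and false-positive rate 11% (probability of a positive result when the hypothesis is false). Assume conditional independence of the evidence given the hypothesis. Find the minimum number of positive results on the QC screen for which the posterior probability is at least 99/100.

Prior odds = 0.013/0.987 = 13/987.
Likelihood ratio of a positive result = 0.73/0.11 = 73/11.
Target posterior odds = 0.99/0.01 = 99.
Require (73/11)ⁿ ≥ 99 ÷ (13/987) = 97713/13.
(73/11)⁴ = 28398241/14641 falls short of 97713/13 but (73/11)⁵ ≈12872.1 reaches it, so n = 5.

5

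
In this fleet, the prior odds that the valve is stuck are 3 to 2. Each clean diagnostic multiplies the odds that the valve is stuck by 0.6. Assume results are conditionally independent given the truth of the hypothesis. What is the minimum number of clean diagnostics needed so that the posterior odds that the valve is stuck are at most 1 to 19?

7

Prior odds = 1.5.
Likelihood ratio per clean diagnostic = 0.6.
Target odds = 1/19.
Need 1.5 × 0.6ⁿ ≤ 1/19, i.e. 0.6ⁿ ≤ 2/57.
0.6⁶ = 729/15625 is still above 2/57 but 0.6⁷ = 2187/78125 is at or below it, so n = 7.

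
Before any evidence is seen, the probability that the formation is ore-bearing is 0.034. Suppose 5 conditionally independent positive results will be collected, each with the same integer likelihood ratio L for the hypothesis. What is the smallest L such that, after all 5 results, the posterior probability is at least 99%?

5

Prior odds = 0.034/0.966 = 17/483.
Target odds = 0.99/0.01 = 99.
Need L⁵ ≥ 99 ÷ (17/483) = 47817/17.
4⁵ = 1024 < 47817/17 ≤ 3125 = 5⁵, so L = 5.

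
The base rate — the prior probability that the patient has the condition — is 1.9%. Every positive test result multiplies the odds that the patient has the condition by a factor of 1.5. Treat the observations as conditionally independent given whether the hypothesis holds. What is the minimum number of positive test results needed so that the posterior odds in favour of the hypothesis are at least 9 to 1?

16

Prior odds = 0.019/0.981 = 19/981.
Likelihood ratio per positive test result = 1.5.
Target odds = 9.
Need (19/981) × 1.5ⁿ ≥ 9, i.e. 1.5ⁿ ≥ 8829/19.
1.5¹⁵ = 14348907/32768 falls short of 8829/19 but 1.5¹⁶ = 43046721/65536 reaches it, so n = 16.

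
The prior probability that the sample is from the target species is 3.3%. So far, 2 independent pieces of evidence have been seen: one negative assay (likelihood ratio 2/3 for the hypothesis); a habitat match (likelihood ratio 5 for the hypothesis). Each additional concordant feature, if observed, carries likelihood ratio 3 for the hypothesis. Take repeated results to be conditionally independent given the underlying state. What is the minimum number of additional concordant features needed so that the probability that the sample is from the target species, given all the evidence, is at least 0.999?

9

Prior odds = 0.033/0.967 = 33/967.
Combined Bayes factor of the evidence already in hand = (2/3) × 5 = 10/3.
Odds after that evidence = (33/967) × 10/3 = 110/967.
Target odds = 0.999/0.001 = 999.
Need 3ⁿ ≥ 999 ÷ (110/967) = 966033/110.
3⁸ = 6561 falls short of 966033/110 but 3⁹ = 19683 reaches it, so n = 9.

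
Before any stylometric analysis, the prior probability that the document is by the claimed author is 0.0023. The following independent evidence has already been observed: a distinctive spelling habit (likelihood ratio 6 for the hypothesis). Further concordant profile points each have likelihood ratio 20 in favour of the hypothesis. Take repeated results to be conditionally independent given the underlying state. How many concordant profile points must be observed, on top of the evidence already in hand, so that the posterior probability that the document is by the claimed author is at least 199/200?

Prior odds = 0.0023/0.9977 = 23/9977.
Bayes factor of the evidence already in hand = 6.
Odds after that evidence = (23/9977) × 6 = 138/9977.
Target odds = 0.995/0.005 = 199.
Need 20ⁿ ≥ 199 ÷ (138/9977) = 1985423/138.
20³ = 8000 falls short of 1985423/138 but 20⁴ = 160000 reaches it, so n = 4.

4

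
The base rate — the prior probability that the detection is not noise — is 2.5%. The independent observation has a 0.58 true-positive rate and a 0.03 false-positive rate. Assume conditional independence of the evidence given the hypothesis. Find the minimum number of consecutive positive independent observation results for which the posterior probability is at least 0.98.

Prior odds = 0.025/0.975 = 1/39.
Likelihood ratio of a positive result = 0.58/0.03 = 58/3.
Target posterior odds = 0.98/0.02 = 49.
Require (58/3)ⁿ ≥ 49 ÷ (1/39) = 1911.
(58/3)² = 3364/9 falls short of 1911 but (58/3)³ = 195112/27 reaches it, so n = 3.

3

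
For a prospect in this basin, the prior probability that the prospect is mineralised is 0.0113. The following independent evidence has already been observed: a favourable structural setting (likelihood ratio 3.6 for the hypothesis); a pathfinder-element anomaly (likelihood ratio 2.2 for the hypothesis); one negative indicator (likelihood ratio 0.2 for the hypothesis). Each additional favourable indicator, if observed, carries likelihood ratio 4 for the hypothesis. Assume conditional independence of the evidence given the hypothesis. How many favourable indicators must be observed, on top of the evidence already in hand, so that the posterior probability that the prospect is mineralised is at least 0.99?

Prior odds = 0.0113/0.9887 = 113/9887.
Combined Bayes factor of the evidence already in hand = 3.6 × 2.2 × 0.2 = 1.584.
Odds after that evidence = (113/9887) × 1.584 = 22374/1235875.
Target odds = 0.99/0.01 = 99.
Need 4ⁿ ≥ 99 ÷ (22374/1235875) = 1235875/226.
4⁶ = 4096 falls short of 1235875/226 but 4⁷ = 16384 reaches it, so n = 7.

7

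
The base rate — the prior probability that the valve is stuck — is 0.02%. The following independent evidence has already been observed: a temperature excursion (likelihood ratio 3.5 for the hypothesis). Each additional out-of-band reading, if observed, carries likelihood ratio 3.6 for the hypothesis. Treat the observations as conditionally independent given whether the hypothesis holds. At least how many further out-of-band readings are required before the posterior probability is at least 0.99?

10

Prior odds = 0.0002/0.9998 = 1/4999.
Bayes factor of the evidence already in hand = 3.5.
Odds after that evidence = (1/4999) × 3.5 = 7/9998.
Target odds = 0.99/0.01 = 99.
Need 3.6ⁿ ≥ 99 ÷ (7/9998) = 989802/7.
3.6⁹ ≈101560 falls short of 989802/7 but 3.6¹⁰ ≈365616 reaches it, so n = 10.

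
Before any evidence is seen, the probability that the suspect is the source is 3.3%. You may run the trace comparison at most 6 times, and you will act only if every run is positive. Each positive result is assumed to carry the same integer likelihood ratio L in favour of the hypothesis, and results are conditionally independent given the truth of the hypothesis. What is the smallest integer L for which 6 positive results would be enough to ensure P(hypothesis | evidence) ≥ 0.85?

3

Prior odds = 0.033/0.967 = 33/967.
Target odds = 0.85/0.15 = 17/3.
Need L⁶ ≥ 17/3 ÷ (33/967) = 16439/99.
2⁶ = 64 < 16439/99 ≤ 729 = 3⁶, so L = 3.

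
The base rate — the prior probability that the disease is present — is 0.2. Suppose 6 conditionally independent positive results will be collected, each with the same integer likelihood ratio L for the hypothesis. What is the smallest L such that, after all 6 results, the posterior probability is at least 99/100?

Prior odds = 0.2/0.8 = 0.25.
Target odds = 0.99/0.01 = 99.
Need L⁶ ≥ 99 ÷ 0.25 = 396.
2⁶ = 64 < 396 ≤ 729 = 3⁶, so L = 3.

3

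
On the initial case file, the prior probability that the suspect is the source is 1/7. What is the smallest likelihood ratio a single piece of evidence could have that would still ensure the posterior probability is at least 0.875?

Prior odds = (1/7)/(6/7) = 1/6.
Target odds = 0.875/0.125 = 7.
Required Bayes factor = 7 ÷ (1/6) = 42.

42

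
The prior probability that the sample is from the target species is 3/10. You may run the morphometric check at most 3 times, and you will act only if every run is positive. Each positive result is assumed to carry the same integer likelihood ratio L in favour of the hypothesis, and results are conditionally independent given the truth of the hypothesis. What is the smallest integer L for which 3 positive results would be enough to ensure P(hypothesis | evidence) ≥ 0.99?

Prior odds = 0.3/0.7 = 3/7.
Target odds = 0.99/0.01 = 99.
Need L³ ≥ 99 ÷ (3/7) = 231.
6³ = 216 < 231 ≤ 343 = 7³, so L = 7.

7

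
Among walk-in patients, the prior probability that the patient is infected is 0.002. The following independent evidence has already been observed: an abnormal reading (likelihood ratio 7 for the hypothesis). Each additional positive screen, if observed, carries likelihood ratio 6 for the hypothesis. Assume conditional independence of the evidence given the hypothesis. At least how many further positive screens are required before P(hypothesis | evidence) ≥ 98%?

5

Prior odds = 0.002/0.998 = 1/499.
Bayes factor of the evidence already in hand = 7.
Odds after that evidence = (1/499) × 7 = 7/499.
Target odds = 0.98/0.02 = 49.
Need 6ⁿ ≥ 49 ÷ (7/499) = 3493.
6⁴ = 1296 falls short of 3493 but 6⁵ = 7776 reaches it, so n = 5.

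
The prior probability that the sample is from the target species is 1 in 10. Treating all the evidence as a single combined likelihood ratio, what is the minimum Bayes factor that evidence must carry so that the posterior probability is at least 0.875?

Prior odds = 0.1/0.9 = 1/9.
Target odds = 0.875/0.125 = 7.
Required Bayes factor = 7 ÷ (1/9) = 63.

63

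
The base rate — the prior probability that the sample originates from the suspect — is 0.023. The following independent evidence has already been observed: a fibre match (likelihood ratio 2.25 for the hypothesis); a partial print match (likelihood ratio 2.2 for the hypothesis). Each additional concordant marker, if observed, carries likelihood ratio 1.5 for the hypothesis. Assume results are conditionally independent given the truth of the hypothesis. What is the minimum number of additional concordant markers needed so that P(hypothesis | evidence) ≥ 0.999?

Prior odds = 0.023/0.977 = 23/977.
Combined Bayes factor of the evidence already in hand = 2.25 × 2.2 = 4.95.
Odds after that evidence = (23/977) × 4.95 = 2277/19540.
Target odds = 0.999/0.001 = 999.
Need 1.5ⁿ ≥ 999 ÷ (2277/19540) = 2168940/253.
1.5²² ≈7481.83 falls short of 2168940/253 but 1.5²³ ≈11222.7 reaches it, so n = 23.

23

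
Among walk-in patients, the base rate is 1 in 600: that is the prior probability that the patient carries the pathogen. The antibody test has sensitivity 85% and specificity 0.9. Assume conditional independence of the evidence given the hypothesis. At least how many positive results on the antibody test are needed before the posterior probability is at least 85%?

Prior odds: (1/600) ÷ (599/600) = 1/599.
False-positive rate = 1 − 0.9 = 0.1; likelihood ratio of a positive = 0.85/0.1 = 8.5.
Target posterior odds = 0.85/0.15 = 17/3.
Need (1/599) × 8.5ⁿ ≥ 17/3, i.e. 8.5ⁿ ≥ 10183/3.
8.5³ = 614.125 falls short of 10183/3 but 8.5⁴ = 5220.0625 reaches it, so n = 4.

4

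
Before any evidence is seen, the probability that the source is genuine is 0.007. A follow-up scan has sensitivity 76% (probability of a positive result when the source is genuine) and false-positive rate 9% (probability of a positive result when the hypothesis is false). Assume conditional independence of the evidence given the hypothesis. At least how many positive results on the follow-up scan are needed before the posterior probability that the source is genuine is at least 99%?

5

Prior odds = 0.007/0.993 = 7/993.
Likelihood ratio of a positive result = 0.76/0.09 = 76/9.
Target odds: 0.99 ÷ 0.01 = 99.
Need (7/993) × (76/9)ⁿ ≥ 99, i.e. (76/9)ⁿ ≥ 98307/7.
(76/9)⁴ = 33362176/6561 falls short of 98307/7 but (76/9)⁵ ≈42939.3 reaches it, so n = 5.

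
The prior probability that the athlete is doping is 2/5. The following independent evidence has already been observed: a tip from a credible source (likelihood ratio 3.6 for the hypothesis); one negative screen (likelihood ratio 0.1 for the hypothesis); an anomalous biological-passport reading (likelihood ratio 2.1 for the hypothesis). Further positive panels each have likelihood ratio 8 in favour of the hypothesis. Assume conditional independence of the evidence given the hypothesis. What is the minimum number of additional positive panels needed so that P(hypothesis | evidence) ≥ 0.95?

Prior odds = 0.4/0.6 = 2/3.
Combined Bayes factor of the evidence already in hand = 3.6 × 0.1 × 2.1 = 0.756.
Odds after that evidence = (2/3) × 0.756 = 0.504.
Target odds = 0.95/0.05 = 19.
Need 8ⁿ ≥ 19 ÷ 0.504 = 2375/63.
8¹ = 8 falls short of 2375/63 but 8² = 64 reaches it, so n = 2.

2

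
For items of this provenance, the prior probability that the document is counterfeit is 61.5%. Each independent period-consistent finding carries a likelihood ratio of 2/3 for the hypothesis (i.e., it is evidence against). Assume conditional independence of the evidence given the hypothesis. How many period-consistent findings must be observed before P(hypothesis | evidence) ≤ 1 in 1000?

Prior odds: 0.615 ÷ 0.385 = 123/77.
Likelihood ratio per period-consistent finding = 2/3.
Target odds: 0.001 ÷ 0.999 = 1/999.
Need (123/77) × (2/3)ⁿ ≤ 1/999, i.e. (2/3)ⁿ ≤ 77/122877.
(2/3)¹⁸ = 262144/387420489 is still above 77/122877 but (2/3)¹⁹ ≈0.000451093 is at or below it, so n = 19.

19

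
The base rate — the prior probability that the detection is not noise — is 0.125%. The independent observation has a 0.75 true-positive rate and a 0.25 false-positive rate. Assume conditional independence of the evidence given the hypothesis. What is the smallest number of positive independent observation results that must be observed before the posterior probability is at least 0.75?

Prior odds: 0.00125 ÷ 0.99875 = 1/799.
Likelihood ratio of a positive result = 0.75/0.25 = 3.
Target posterior odds = 0.75/0.25 = 3.
Require 3ⁿ ≥ 3 ÷ (1/799) = 2397.
3⁷ = 2187 falls short of 2397 but 3⁸ = 6561 reaches it, so n = 8.

8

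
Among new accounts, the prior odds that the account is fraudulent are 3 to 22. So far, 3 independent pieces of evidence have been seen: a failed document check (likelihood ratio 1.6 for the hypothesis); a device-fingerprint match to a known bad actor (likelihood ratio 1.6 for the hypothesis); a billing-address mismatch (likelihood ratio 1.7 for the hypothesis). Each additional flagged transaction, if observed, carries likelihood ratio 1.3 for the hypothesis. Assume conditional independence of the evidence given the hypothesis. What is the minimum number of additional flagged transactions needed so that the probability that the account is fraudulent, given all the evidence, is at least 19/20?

Prior odds = 3/22.
Combined Bayes factor of the evidence already in hand = 1.6 × 1.6 × 1.7 = 4.352.
Odds after that evidence = (3/22) × 4.352 = 816/1375.
Target odds = 0.95/0.05 = 19.
Need 1.3ⁿ ≥ 19 ÷ (816/1375) = 26125/816.
1.3¹³ ≈30.2875 falls short of 26125/816 but 1.3¹⁴ ≈39.3738 reaches it, so n = 14.

14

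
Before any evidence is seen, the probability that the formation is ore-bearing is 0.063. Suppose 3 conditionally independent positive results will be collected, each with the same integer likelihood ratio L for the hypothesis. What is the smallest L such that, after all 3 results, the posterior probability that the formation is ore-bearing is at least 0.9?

6

Prior odds = 0.063/0.937 = 63/937.
Target odds = 0.9/0.1 = 9.
Need L³ ≥ 9 ÷ (63/937) = 937/7.
5³ = 125 < 937/7 ≤ 216 = 6³, so L = 6.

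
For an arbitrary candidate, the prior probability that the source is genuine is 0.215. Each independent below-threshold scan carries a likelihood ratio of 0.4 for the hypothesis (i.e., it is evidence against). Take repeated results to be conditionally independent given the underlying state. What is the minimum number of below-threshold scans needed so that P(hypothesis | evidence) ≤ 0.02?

3

Prior odds = 0.215/0.785 = 43/157.
Likelihood ratio per below-threshold scan = 0.4.
Target odds: 0.02 ÷ 0.98 = 1/49.
Need (43/157) × 0.4ⁿ ≤ 1/49, i.e. 0.4ⁿ ≤ 157/2107.
0.4² = 0.16 is still above 157/2107 but 0.4³ = 0.064 is at or below it, so n = 3.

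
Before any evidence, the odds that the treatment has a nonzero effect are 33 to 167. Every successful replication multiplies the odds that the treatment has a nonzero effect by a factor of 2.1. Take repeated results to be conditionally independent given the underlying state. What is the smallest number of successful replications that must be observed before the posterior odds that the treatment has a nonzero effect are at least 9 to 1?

Prior odds = 33/167.
Likelihood ratio per successful replication = 2.1.
Target odds = 9.
Need (33/167) × 2.1ⁿ ≥ 9, i.e. 2.1ⁿ ≥ 501/11.
2.1⁵ = 4084101/100000 falls short of 501/11 but 2.1⁶ = 85766121/1000000 reaches it, so n = 6.

6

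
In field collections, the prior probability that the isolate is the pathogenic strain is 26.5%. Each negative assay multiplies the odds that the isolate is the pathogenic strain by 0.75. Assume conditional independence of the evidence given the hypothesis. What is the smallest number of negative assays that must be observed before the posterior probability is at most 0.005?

15

Prior odds: 0.265 ÷ 0.735 = 53/147.
Likelihood ratio per negative assay = 0.75.
Target posterior odds = 0.005/0.995 = 1/199.
Need (53/147) × 0.75ⁿ ≤ 1/199, i.e. 0.75ⁿ ≤ 147/10547.
0.75¹⁴ = 4782969/268435456 is still above 147/10547 but 0.75¹⁵ ≈0.0133635 is at or below it, so n = 15.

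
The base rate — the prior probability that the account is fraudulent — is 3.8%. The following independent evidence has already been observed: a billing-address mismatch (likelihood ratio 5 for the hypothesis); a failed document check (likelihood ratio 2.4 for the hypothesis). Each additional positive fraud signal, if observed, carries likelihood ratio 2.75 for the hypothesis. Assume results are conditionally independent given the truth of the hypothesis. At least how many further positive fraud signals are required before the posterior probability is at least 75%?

Prior odds = 0.038/0.962 = 19/481.
Combined Bayes factor of the evidence already in hand = 5 × 2.4 = 12.
Odds after that evidence = (19/481) × 12 = 228/481.
Target odds = 0.75/0.25 = 3.
Need 2.75ⁿ ≥ 3 ÷ (228/481) = 481/76.
2.75¹ = 2.75 falls short of 481/76 but 2.75² = 7.5625 reaches it, so n = 2.

2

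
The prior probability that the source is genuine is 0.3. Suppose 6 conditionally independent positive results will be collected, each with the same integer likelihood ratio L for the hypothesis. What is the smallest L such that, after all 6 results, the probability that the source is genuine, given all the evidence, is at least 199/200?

3

Prior odds = 0.3/0.7 = 3/7.
Target odds = 0.995/0.005 = 199.
Need L⁶ ≥ 199 ÷ (3/7) = 1393/3.
2⁶ = 64 < 1393/3 ≤ 729 = 3⁶, so L = 3.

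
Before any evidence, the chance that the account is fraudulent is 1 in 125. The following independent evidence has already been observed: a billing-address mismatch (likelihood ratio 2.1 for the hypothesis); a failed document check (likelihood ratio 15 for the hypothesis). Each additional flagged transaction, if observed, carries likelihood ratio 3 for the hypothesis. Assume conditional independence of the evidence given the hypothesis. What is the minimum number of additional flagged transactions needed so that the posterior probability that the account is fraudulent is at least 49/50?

Prior odds = 0.008/0.992 = 1/124.
Combined Bayes factor of the evidence already in hand = 2.1 × 15 = 31.5.
Odds after that evidence = (1/124) × 31.5 = 63/248.
Target odds = 0.98/0.02 = 49.
Need 3ⁿ ≥ 49 ÷ (63/248) = 1736/9.
3⁴ = 81 falls short of 1736/9 but 3⁵ = 243 reaches it, so n = 5.

5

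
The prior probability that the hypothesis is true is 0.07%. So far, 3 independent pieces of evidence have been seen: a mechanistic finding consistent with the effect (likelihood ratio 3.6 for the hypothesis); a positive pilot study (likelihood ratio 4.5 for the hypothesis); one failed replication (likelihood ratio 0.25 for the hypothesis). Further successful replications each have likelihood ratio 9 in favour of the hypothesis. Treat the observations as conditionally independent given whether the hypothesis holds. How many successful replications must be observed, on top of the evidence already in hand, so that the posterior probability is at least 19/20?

Prior odds = 0.0007/0.9993 = 7/9993.
Combined Bayes factor of the evidence already in hand = 3.6 × 4.5 × 0.25 = 4.05.
Odds after that evidence = (7/9993) × 4.05 = 189/66620.
Target odds = 0.95/0.05 = 19.
Need 9ⁿ ≥ 19 ÷ (189/66620) = 1265780/189.
9⁴ = 6561 falls short of 1265780/189 but 9⁵ = 59049 reaches it, so n = 5.

5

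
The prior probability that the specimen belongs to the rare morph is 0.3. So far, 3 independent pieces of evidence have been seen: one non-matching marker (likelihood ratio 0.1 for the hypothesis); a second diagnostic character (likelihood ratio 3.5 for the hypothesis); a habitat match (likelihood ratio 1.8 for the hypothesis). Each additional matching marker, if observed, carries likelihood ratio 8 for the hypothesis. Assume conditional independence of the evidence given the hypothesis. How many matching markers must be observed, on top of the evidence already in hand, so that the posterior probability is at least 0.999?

4

Prior odds = 0.3/0.7 = 3/7.
Combined Bayes factor of the evidence already in hand = 0.1 × 3.5 × 1.8 = 0.63.
Odds after that evidence = (3/7) × 0.63 = 0.27.
Target odds = 0.999/0.001 = 999.
Need 8ⁿ ≥ 999 ÷ 0.27 = 3700.
8³ = 512 falls short of 3700 but 8⁴ = 4096 reaches it, so n = 4.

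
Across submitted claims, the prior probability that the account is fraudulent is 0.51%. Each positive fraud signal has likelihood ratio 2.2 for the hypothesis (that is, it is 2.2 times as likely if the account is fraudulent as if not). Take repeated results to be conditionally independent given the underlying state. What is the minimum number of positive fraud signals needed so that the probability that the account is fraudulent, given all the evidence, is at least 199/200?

Prior odds = 0.0051/0.9949 = 51/9949.
Likelihood ratio per positive fraud signal = 2.2.
Target odds: 0.995 ÷ 0.005 = 199.
Require 2.2ⁿ ≥ 199 ÷ (51/9949) = 1979851/51.
2.2¹³ ≈28281 falls short of 1979851/51 but 2.2¹⁴ ≈62218.2 reaches it, so n = 14.

14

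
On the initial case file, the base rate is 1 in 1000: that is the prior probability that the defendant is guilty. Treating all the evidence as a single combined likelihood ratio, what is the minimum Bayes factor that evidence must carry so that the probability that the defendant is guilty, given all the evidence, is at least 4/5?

Prior odds = 0.001/0.999 = 1/999.
Target odds = 0.8/0.2 = 4.
Required Bayes factor = 4 ÷ (1/999) = 3996.

3996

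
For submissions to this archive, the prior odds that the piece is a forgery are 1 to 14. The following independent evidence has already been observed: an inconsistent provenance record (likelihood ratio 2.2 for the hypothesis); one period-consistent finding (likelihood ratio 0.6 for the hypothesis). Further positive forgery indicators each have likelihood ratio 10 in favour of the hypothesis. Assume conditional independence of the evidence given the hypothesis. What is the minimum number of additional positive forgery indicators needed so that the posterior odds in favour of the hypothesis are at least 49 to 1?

Prior odds = 1/14.
Combined Bayes factor of the evidence already in hand = 2.2 × 0.6 = 1.32.
Odds after that evidence = (1/14) × 1.32 = 33/350.
Target odds = 49.
Need 10ⁿ ≥ 49 ÷ (33/350) = 17150/33.
10² = 100 falls short of 17150/33 but 10³ = 1000 reaches it, so n = 3.

3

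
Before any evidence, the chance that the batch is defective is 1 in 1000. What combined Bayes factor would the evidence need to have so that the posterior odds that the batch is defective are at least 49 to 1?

Prior odds = 0.001/0.999 = 1/999.
Target odds = 49.
Required Bayes factor = 49 ÷ (1/999) = 48951.

48951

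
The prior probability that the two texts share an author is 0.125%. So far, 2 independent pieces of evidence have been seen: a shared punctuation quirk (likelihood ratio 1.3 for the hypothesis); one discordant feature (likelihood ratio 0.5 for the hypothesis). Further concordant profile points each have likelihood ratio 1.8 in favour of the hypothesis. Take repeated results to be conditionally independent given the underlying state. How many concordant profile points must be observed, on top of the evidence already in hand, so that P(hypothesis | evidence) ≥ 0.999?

24

Prior odds = 0.00125/0.99875 = 1/799.
Combined Bayes factor of the evidence already in hand = 1.3 × 0.5 = 0.65.
Odds after that evidence = (1/799) × 0.65 = 13/15980.
Target odds = 0.999/0.001 = 999.
Need 1.8ⁿ ≥ 999 ÷ (13/15980) = 15964020/13.
1.8²³ ≈743477 falls short of 15964020/13 but 1.8²⁴ ≈1.33826e+06 reaches it, so n = 24.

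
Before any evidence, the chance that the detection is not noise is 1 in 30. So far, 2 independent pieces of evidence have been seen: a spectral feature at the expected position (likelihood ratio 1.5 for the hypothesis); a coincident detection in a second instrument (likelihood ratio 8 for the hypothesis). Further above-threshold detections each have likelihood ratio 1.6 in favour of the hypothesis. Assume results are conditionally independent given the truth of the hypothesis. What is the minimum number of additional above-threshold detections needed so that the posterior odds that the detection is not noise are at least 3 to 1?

5

Prior odds = (1/30)/(29/30) = 1/29.
Combined Bayes factor of the evidence already in hand = 1.5 × 8 = 12.
Odds after that evidence = (1/29) × 12 = 12/29.
Target odds = 3.
Need 1.6ⁿ ≥ 3 ÷ (12/29) = 7.25.
1.6⁴ = 6.5536 falls short of 7.25 but 1.6⁵ = 10.48576 reaches it, so n = 5.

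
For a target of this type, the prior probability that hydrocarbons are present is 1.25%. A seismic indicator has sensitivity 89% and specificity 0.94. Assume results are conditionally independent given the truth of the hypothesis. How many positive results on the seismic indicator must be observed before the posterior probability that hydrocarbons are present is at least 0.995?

4

Prior odds: 0.0125 ÷ 0.9875 = 1/79.
False-positive rate = 1 − 0.94 = 0.06; likelihood ratio of a positive = 0.89/0.06 = 89/6.
Target odds: 0.995 ÷ 0.005 = 199.
Need (1/79) × (89/6)ⁿ ≥ 199, i.e. (89/6)ⁿ ≥ 15721.
(89/6)³ = 704969/216 falls short of 15721 but (89/6)⁴ = 62742241/1296 reaches it, so n = 4.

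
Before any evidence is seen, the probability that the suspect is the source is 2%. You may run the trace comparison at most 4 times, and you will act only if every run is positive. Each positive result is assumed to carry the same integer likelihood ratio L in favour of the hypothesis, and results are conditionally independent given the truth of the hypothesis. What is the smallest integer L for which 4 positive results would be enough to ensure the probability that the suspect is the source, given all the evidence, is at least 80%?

Prior odds = 0.02/0.98 = 1/49.
Target odds = 0.8/0.2 = 4.
Need L⁴ ≥ 4 ÷ (1/49) = 196.
3⁴ = 81 < 196 ≤ 256 = 4⁴, so L = 4.

4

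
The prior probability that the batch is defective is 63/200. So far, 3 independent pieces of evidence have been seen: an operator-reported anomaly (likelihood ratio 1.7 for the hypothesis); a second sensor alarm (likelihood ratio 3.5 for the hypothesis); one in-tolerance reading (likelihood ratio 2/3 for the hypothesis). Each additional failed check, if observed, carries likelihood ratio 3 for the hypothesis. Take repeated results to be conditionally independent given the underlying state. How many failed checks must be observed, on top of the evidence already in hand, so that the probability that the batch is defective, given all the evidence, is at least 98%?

Prior odds = 0.315/0.685 = 63/137.
Combined Bayes factor of the evidence already in hand = 1.7 × 3.5 × (2/3) = 119/30.
Odds after that evidence = (63/137) × 119/30 = 2499/1370.
Target odds = 0.98/0.02 = 49.
Need 3ⁿ ≥ 49 ÷ (2499/1370) = 1370/51.
3² = 9 falls short of 1370/51 but 3³ = 27 reaches it, so n = 3.

3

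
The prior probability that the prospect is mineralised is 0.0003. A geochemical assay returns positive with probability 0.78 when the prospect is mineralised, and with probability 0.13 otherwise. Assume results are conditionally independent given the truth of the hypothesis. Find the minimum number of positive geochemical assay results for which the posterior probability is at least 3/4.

6

Prior odds: 0.0003 ÷ 0.9997 = 3/9997.
Likelihood ratio of a positive result = 0.78/0.13 = 6.
Target odds: 0.75 ÷ 0.25 = 3.
Need (3/9997) × 6ⁿ ≥ 3, i.e. 6ⁿ ≥ 9997.
6⁵ = 7776 falls short of 9997 but 6⁶ = 46656 reaches it, so n = 6.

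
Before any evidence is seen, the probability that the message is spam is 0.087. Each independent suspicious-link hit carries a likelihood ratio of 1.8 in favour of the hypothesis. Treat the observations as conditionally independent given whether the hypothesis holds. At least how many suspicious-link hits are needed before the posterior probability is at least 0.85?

Prior odds: 0.087 ÷ 0.913 = 87/913.
Likelihood ratio per suspicious-link hit = 1.8.
Target posterior odds = 0.85/0.15 = 17/3.
Require 1.8ⁿ ≥ 17/3 ÷ (87/913) = 15521/261.
1.8⁶ = 531441/15625 falls short of 15521/261 but 1.8⁷ = 4782969/78125 reaches it, so n = 7.

7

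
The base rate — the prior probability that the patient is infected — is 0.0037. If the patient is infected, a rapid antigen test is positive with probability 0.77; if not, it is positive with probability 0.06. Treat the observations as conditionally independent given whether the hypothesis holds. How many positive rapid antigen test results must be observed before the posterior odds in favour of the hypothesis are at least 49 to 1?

Prior odds = 0.0037/0.9963 = 37/9963.
Likelihood ratio of a positive = 0.77/0.06 = 77/6.
Target odds = 49.
Need (37/9963) × (77/6)ⁿ ≥ 49, i.e. (77/6)ⁿ ≥ 488187/37.
(77/6)³ = 456533/216 falls short of 488187/37 but (77/6)⁴ = 35153041/1296 reaches it, so n = 4.

4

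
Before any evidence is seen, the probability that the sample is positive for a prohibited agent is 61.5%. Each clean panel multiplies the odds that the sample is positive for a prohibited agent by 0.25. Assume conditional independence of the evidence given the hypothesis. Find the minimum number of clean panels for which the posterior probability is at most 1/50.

Prior odds = 0.615/0.385 = 123/77.
Likelihood ratio per clean panel = 0.25.
Target odds: 0.02 ÷ 0.98 = 1/49.
Require 0.25ⁿ ≤ 1/49 ÷ (123/77) = 11/861.
0.25³ = 0.015625 is still above 11/861 but 0.25⁴ = 0.00390625 is at or below it, so n = 4.

4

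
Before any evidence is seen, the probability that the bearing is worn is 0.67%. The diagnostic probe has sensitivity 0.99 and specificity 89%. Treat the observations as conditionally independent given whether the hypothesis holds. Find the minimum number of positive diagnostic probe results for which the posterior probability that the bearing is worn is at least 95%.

Prior odds: 0.0067 ÷ 0.9933 = 67/9933.
False-positive rate = 1 − 0.89 = 0.11; likelihood ratio of a positive = 0.99/0.11 = 9.
Target posterior odds = 0.95/0.05 = 19.
Need (67/9933) × 9ⁿ ≥ 19, i.e. 9ⁿ ≥ 188727/67.
9³ = 729 falls short of 188727/67 but 9⁴ = 6561 reaches it, so n = 4.

4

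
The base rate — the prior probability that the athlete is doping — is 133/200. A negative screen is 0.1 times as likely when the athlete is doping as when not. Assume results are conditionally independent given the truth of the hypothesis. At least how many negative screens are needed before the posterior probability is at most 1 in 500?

3

Prior odds = 0.665/0.335 = 133/67.
Likelihood ratio per negative screen = 0.1.
Target posterior odds = 0.002/0.998 = 1/499.
Need (133/67) × 0.1ⁿ ≤ 1/499, i.e. 0.1ⁿ ≤ 67/66367.
0.1² = 0.01 is still above 67/66367 but 0.1³ = 0.001 is at or below it, so n = 3.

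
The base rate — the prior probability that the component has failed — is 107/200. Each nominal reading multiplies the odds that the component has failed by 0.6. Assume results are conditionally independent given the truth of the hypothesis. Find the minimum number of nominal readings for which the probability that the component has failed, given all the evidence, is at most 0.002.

Prior odds: 0.535 ÷ 0.465 = 107/93.
Likelihood ratio per nominal reading = 0.6.
Target posterior odds = 0.002/0.998 = 1/499.
Require 0.6ⁿ ≤ 1/499 ÷ (107/93) = 93/53393.
0.6¹² = 531441/244140625 is still above 93/53393 but 0.6¹³ ≈0.00130607 is at or below it, so n = 13.

13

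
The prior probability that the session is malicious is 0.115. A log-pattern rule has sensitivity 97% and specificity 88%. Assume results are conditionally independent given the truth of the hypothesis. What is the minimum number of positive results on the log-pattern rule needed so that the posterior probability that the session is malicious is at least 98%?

3

Prior odds: 0.115 ÷ 0.885 = 23/177.
False-positive rate = 1 − 0.88 = 0.12; likelihood ratio of a positive = 0.97/0.12 = 97/12.
Target posterior odds = 0.98/0.02 = 49.
Need (23/177) × (97/12)ⁿ ≥ 49, i.e. (97/12)ⁿ ≥ 8673/23.
(97/12)² = 9409/144 falls short of 8673/23 but (97/12)³ = 912673/1728 reaches it, so n = 3.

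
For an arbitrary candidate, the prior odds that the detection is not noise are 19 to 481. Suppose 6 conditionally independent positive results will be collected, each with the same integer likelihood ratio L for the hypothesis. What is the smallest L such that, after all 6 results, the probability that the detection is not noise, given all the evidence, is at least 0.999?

Prior odds = 19/481.
Target odds = 0.999/0.001 = 999.
Need L⁶ ≥ 999 ÷ (19/481) = 480519/19.
5⁶ = 15625 < 480519/19 ≤ 46656 = 6⁶, so L = 6.

6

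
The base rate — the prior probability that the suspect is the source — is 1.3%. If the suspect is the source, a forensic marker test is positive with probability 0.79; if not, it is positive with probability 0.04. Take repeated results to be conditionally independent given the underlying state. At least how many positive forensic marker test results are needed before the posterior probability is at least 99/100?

Prior odds = 0.013/0.987 = 13/987.
Likelihood ratio of a positive = 0.79/0.04 = 19.75.
Target posterior odds = 0.99/0.01 = 99.
Need (13/987) × 19.75ⁿ ≥ 99, i.e. 19.75ⁿ ≥ 97713/13.
19.75² = 390.0625 falls short of 97713/13 but 19.75³ = 7703.734375 reaches it, so n = 3.

3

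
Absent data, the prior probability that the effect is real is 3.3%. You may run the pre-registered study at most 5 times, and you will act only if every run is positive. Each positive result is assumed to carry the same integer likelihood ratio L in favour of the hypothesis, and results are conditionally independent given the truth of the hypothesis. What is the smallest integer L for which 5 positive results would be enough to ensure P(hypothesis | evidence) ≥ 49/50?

5

Prior odds = 0.033/0.967 = 33/967.
Target odds = 0.98/0.02 = 49.
Need L⁵ ≥ 49 ÷ (33/967) = 47383/33.
4⁵ = 1024 < 47383/33 ≤ 3125 = 5⁵, so L = 5.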